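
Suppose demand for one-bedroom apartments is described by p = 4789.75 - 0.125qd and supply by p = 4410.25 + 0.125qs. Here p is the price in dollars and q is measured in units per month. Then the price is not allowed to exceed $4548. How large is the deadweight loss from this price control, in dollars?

Rearranging demand gives qd = 38318 - 8p; rearranging supply gives qs = 8p - 35282. Setting quantity demanded equal to quantity supplied, 38318 - 8p = 8p - 35282, gives p* = 4600 and q* = 1518.
Because the ceiling (4548) lies below the market-clearing price, it is binding.
At p = 4548: qd = 38318 - 8·4548 = 1934 and qs = 8·4548 - 35282 = 1102.
Quantity traded falls to 1102. At q = 1102 the demand price is (38318 - 1102)/8 = 4652 and the supply price is (35282 + 1102)/8 = 4548.
Deadweight loss = ½ · (4652 - 4548) · (1518 - 1102) = ½ · 104 · 416 = 21632.

21632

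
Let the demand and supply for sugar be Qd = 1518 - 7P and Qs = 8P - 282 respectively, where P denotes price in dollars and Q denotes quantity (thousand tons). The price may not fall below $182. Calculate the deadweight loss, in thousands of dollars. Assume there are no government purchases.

Setting quantity demanded equal to quantity supplied, 1518 - 7P = 8P - 282, gives P* = 120 and Q* = 678.
Since 182 > 120, the floor is binding.
At P = 182: Qd = 1518 - 7·182 = 244 and Qs = 8·182 - 282 = 1174.
Quantity traded falls to 244. At Q = 244 the demand price is (1518 - 244)/7 = 182 and the supply price is (282 + 244)/8 = 65.75.
Deadweight loss = ½ · (182 - 65.75) · (678 - 244) = ½ · 116.25 · 434 = 25226.25.

25226.25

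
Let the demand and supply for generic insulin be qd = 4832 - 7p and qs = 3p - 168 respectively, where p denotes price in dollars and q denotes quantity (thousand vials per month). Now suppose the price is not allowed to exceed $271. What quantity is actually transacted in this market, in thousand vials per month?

645

Setting quantity demanded equal to quantity supplied, 4832 - 7p = 3p - 168, gives p* = 500 and q* = 1332.
Because the ceiling (271) lies below the market-clearing price, it is binding.
At p = 271: qd = 4832 - 7·271 = 2935 and qs = 3·271 - 168 = 645.
The quantity actually transacted is the short side, supply: 645.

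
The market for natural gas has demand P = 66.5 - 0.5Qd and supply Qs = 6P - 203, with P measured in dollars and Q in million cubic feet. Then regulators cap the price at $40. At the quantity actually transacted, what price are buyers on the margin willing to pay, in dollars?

48

Rearranging demand gives Qd = 133 - 2P. Without the control the market clears where 133 - 2P = 6P - 203, i.e. P* = 42 and Q* = 49.
Because the ceiling (40) lies below the market-clearing price, it is binding.
At P = 40: Qd = 133 - 2·40 = 53 and Qs = 6·40 - 203 = 37.
Only 37 units reach the market. On the demand curve, the marginal buyer's willingness to pay at Q = 37 is (133 - 37)/2 = 48.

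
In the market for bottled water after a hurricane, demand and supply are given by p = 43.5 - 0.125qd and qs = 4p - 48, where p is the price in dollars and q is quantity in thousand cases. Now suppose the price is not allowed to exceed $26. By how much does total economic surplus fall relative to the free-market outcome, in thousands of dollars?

Rearranging demand gives qd = 348 - 8p. Without the control the market clears where 348 - 8p = 4p - 48, i.e. p* = 33 and q* = 84.
Since 26 < 33, the ceiling is binding.
At p = 26: qd = 348 - 8·26 = 140 and qs = 4·26 - 48 = 56.
Quantity traded falls to 56. At q = 56 the demand price is (348 - 56)/8 = 36.5 and the supply price is (48 + 56)/4 = 26.
Deadweight loss = ½ · (36.5 - 26) · (84 - 56) = ½ · 10.5 · 28 = 147.

147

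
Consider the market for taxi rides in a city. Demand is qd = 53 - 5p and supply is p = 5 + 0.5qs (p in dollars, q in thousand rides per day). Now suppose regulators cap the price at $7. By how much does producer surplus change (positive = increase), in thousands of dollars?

Rearranging supply gives qs = 2p - 10. Equilibrium: 53 - 5p = 2p - 10, so 63 = 7p and p* = 9, q* = 8.
Because the ceiling (7) lies below the market-clearing price, it is binding.
At p = 7: qd = 53 - 5·7 = 18 and qs = 2·7 - 10 = 4.
Producer surplus without the control is ½ · (9 - 5) · 8 = 16.
With the ceiling, producers sell 4 units at 7, so PS = ½ · (7 - 5) · 4 = 4.
Change in producer surplus = 4 - 16 = -12.

-12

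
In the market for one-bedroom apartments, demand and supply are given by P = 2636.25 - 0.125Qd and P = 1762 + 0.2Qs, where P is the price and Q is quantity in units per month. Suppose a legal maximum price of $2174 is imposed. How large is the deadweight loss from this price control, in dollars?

Rearranging demand gives Qd = 21090 - 8P; rearranging supply gives Qs = 5P - 8810. Equilibrium: 21090 - 8P = 5P - 8810, so 29900 = 13P and P* = 2300, Q* = 2690.
Since 2174 < 2300, the ceiling is binding.
At P = 2174: Qd = 21090 - 8·2174 = 3698 and Qs = 5·2174 - 8810 = 2060.
Quantity traded falls to 2060. At Q = 2060 the demand price is (21090 - 2060)/8 = 2378.75 and the supply price is (8810 + 2060)/5 = 2174.
Deadweight loss = ½ · (2378.75 - 2174) · (2690 - 2060) = ½ · 204.75 · 630 = 64496.25.

64496.25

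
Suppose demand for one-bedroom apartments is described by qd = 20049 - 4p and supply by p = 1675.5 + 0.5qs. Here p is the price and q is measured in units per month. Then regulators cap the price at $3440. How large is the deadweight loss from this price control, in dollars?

Rearranging supply gives qs = 2p - 3351. In a free market, 20049 - 4p = 2p - 3351 gives the equilibrium p* = 3900, q* = 4449.
Since 3440 < 3900, the ceiling is binding.
At p = 3440: qd = 20049 - 4·3440 = 6289 and qs = 2·3440 - 3351 = 3529.
Quantity traded falls to 3529. At q = 3529 the demand price is (20049 - 3529)/4 = 4130 and the supply price is (3351 + 3529)/2 = 3440.
Deadweight loss = ½ · (4130 - 3440) · (4449 - 3529) = ½ · 690 · 920 = 317400.

317400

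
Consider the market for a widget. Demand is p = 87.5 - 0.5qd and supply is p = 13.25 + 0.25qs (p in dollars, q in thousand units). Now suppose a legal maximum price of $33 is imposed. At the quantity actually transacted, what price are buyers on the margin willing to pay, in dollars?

Rearranging demand gives qd = 175 - 2p; rearranging supply gives qs = 4p - 53. In a free market, 175 - 2p = 4p - 53 gives the equilibrium p* = 38, q* = 99.
The ceiling of 33 is below the equilibrium price 38, so it binds.
At p = 33: qd = 175 - 2·33 = 109 and qs = 4·33 - 53 = 79.
Only 79 units reach the market. On the demand curve, the marginal buyer's willingness to pay at q = 79 is (175 - 79)/2 = 48.

48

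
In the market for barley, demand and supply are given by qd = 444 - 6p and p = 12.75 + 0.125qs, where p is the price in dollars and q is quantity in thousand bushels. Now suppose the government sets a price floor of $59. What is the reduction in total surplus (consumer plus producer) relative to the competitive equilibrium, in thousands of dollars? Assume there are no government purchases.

Rearranging supply gives qs = 8p - 102. In a free market, 444 - 6p = 8p - 102 gives the equilibrium p* = 39, q* = 210.
Since 59 > 39, the floor is binding.
At p = 59: qd = 444 - 6·59 = 90 and qs = 8·59 - 102 = 370.
Quantity traded falls to 90. At q = 90 the demand price is (444 - 90)/6 = 59 and the supply price is (102 + 90)/8 = 24.
Deadweight loss = ½ · (59 - 24) · (210 - 90) = ½ · 35 · 120 = 2100.

2100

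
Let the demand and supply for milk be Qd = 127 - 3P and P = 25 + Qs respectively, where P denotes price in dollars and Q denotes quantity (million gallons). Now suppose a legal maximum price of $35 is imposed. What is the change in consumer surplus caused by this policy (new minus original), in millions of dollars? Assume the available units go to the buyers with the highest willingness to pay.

28.5

Rearranging supply gives Qs = P - 25. Setting quantity demanded equal to quantity supplied, 127 - 3P = P - 25, gives P* = 38 and Q* = 13.
Because the ceiling (35) lies below the market-clearing price, it is binding.
At P = 35: Qd = 127 - 3·35 = 22 and Qs = 35 - 25 = 10.
Consumer surplus without the control is ½ · (127/3 - 38) · 13 = 169/6.
With the ceiling, 10 units are sold at 35 (assume they go to the highest-value buyers). The demand price at Q = 10 is 39, so CS = ½ · [(127/3 - 35) + (39 - 35)] · 10 = 170/3.
Change in consumer surplus = 170/3 - 169/6 = 28.5.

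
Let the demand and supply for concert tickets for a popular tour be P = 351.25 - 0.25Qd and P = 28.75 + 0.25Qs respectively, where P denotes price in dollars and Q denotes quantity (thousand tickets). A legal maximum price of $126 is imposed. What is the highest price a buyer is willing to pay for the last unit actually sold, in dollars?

254

Rearranging demand gives Qd = 1405 - 4P; rearranging supply gives Qs = 4P - 115. Without the control the market clears where 1405 - 4P = 4P - 115, i.e. P* = 190 and Q* = 645.
Since 126 < 190, the ceiling is binding.
At P = 126: Qd = 1405 - 4·126 = 901 and Qs = 4·126 - 115 = 389.
Only 389 units reach the market. On the demand curve, the marginal buyer's willingness to pay at Q = 389 is (1405 - 389)/4 = 254.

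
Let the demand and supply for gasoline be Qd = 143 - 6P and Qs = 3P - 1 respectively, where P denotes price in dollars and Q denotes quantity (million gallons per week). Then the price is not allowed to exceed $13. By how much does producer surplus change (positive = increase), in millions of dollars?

Equilibrium: 143 - 6P = 3P - 1, so 144 = 9P and P* = 16, Q* = 47.
Since 13 < 16, the ceiling is binding.
At P = 13: Qd = 143 - 6·13 = 65 and Qs = 3·13 - 1 = 38.
Producer surplus without the control is ½ · (16 - 1/3) · 47 = 2209/6.
With the ceiling, producers sell 38 units at 13, so PS = ½ · (13 - 1/3) · 38 = 722/3.
Change in producer surplus = 722/3 - 2209/6 = -127.5.

-127.5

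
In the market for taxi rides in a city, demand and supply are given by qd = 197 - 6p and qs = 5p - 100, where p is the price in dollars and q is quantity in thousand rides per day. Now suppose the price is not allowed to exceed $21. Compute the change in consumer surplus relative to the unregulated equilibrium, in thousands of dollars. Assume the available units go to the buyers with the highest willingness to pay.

In a free market, 197 - 6p = 5p - 100 gives the equilibrium p* = 27, q* = 35.
Because the ceiling (21) lies below the market-clearing price, it is binding.
At p = 21: qd = 197 - 6·21 = 71 and qs = 5·21 - 100 = 5.
Consumer surplus without the control is ½ · (197/6 - 27) · 35 = 1225/12.
With the ceiling, 5 units are sold at 21 (assume they go to the highest-value buyers). The demand price at q = 5 is 32, so CS = ½ · [(197/6 - 21) + (32 - 21)] · 5 = 685/12.
Change in consumer surplus = 685/12 - 1225/12 = -45.

-45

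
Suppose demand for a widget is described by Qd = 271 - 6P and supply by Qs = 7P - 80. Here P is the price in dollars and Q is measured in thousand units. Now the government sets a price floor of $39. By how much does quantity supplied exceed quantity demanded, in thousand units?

Setting quantity demanded equal to quantity supplied, 271 - 6P = 7P - 80, gives P* = 27 and Q* = 109.
Since 39 > 27, the floor is binding.
At P = 39: Qd = 271 - 6·39 = 37 and Qs = 7·39 - 80 = 193.
Surplus = Qs - Qd = 193 - 37 = 156.

156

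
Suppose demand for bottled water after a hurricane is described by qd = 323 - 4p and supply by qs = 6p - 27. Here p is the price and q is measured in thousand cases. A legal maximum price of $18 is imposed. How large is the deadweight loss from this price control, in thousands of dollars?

2167.5

In a free market, 323 - 4p = 6p - 27 gives the equilibrium p* = 35, q* = 183.
Because the ceiling (18) lies below the market-clearing price, it is binding.
At p = 18: qd = 323 - 4·18 = 251 and qs = 6·18 - 27 = 81.
Quantity traded falls to 81. At q = 81 the demand price is (323 - 81)/4 = 60.5 and the supply price is (27 + 81)/6 = 18.
Deadweight loss = ½ · (60.5 - 18) · (183 - 81) = ½ · 42.5 · 102 = 2167.5.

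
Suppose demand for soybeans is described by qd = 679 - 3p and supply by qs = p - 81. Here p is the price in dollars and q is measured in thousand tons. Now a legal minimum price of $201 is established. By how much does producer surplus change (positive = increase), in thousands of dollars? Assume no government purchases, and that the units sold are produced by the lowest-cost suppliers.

Without the control the market clears where 679 - 3p = p - 81, i.e. p* = 190 and q* = 109.
The floor of 201 is above the equilibrium price 190, so it binds.
At p = 201: qd = 679 - 3·201 = 76 and qs = 201 - 81 = 120.
Producer surplus without the control is ½ · (190 - 81) · 109 = 5940.5.
With the floor, 76 units are sold at 201. The supply price at q = 76 is 157, so PS = ½ · [(201 - 81) + (201 - 157)] · 76 = 6232.
Change in producer surplus = 6232 - 5940.5 = 291.5.

291.5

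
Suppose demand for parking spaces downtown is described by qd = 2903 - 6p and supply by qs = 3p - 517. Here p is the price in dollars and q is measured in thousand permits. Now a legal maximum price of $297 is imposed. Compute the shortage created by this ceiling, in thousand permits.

Without the control the market clears where 2903 - 6p = 3p - 517, i.e. p* = 380 and q* = 623.
Since 297 < 380, the ceiling is binding.
At p = 297: qd = 2903 - 6·297 = 1121 and qs = 3·297 - 517 = 374.
Shortage = qd - qs = 1121 - 374 = 747.

747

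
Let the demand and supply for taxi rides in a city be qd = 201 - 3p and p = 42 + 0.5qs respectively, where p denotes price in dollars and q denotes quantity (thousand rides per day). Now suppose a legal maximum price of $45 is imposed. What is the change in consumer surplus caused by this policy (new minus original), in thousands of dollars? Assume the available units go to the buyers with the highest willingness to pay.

-24

Rearranging supply gives qs = 2p - 84. Setting quantity demanded equal to quantity supplied, 201 - 3p = 2p - 84, gives p* = 57 and q* = 30.
Since 45 < 57, the ceiling is binding.
At p = 45: qd = 201 - 3·45 = 66 and qs = 2·45 - 84 = 6.
Consumer surplus without the control is ½ · (67 - 57) · 30 = 150.
With the ceiling, 6 units are sold at 45 (assume they go to the highest-value buyers). The demand price at q = 6 is 65, so CS = ½ · [(67 - 45) + (65 - 45)] · 6 = 126.
Change in consumer surplus = 126 - 150 = -24.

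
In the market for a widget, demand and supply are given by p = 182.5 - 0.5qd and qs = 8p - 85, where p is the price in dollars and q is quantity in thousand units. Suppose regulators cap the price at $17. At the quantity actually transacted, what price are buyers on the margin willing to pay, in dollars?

157

Rearranging demand gives qd = 365 - 2p. Without the control the market clears where 365 - 2p = 8p - 85, i.e. p* = 45 and q* = 275.
The ceiling of 17 is below the equilibrium price 45, so it binds.
At p = 17: qd = 365 - 2·17 = 331 and qs = 8·17 - 85 = 51.
Only 51 units reach the market. On the demand curve, the marginal buyer's willingness to pay at q = 51 is (365 - 51)/2 = 157.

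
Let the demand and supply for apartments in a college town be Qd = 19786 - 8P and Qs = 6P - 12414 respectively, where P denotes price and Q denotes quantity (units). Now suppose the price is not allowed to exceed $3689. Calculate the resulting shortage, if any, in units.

0

Without the control the market clears where 19786 - 8P = 6P - 12414, i.e. P* = 2300 and Q* = 1386.
Since 3689 is above P* = 2300, the ceiling does not bind and the free-market outcome prevails.
Since the control does not bind, there is no shortage.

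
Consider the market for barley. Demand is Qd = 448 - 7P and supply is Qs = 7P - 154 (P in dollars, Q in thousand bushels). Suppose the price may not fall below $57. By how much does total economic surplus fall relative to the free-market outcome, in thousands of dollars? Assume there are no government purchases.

Equilibrium: 448 - 7P = 7P - 154, so 602 = 14P and P* = 43, Q* = 147.
Since 57 > 43, the floor is binding.
At P = 57: Qd = 448 - 7·57 = 49 and Qs = 7·57 - 154 = 245.
Quantity traded falls to 49. At Q = 49 the demand price is (448 - 49)/7 = 57 and the supply price is (154 + 49)/7 = 29.
Deadweight loss = ½ · (57 - 29) · (147 - 49) = ½ · 28 · 98 = 1372.

1372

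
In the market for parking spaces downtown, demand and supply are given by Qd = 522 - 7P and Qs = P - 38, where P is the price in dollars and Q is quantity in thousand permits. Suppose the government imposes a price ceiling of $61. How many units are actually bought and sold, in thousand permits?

23

Setting quantity demanded equal to quantity supplied, 522 - 7P = P - 38, gives P* = 70 and Q* = 32.
The ceiling of 61 is below the equilibrium price 70, so it binds.
At P = 61: Qd = 522 - 7·61 = 95 and Qs = 61 - 38 = 23.
The quantity actually transacted is the short side, supply: 23.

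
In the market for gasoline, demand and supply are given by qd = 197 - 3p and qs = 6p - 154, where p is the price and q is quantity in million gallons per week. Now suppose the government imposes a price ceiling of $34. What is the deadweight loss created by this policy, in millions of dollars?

225

Without the control the market clears where 197 - 3p = 6p - 154, i.e. p* = 39 and q* = 80.
Since 34 < 39, the ceiling is binding.
At p = 34: qd = 197 - 3·34 = 95 and qs = 6·34 - 154 = 50.
Quantity traded falls to 50. At q = 50 the demand price is (197 - 50)/3 = 49 and the supply price is (154 + 50)/6 = 34.
Deadweight loss = ½ · (49 - 34) · (80 - 50) = ½ · 15 · 30 = 225.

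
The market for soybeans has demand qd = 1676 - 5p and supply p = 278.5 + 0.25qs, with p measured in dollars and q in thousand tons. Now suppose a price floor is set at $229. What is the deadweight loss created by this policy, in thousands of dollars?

Rearranging supply gives qs = 4p - 1114. Without the control the market clears where 1676 - 5p = 4p - 1114, i.e. p* = 310 and q* = 126.
Since 229 is below p* = 310, the floor does not bind and the free-market outcome prevails.
Since the control does not bind, no trades are prevented and deadweight loss is zero.

0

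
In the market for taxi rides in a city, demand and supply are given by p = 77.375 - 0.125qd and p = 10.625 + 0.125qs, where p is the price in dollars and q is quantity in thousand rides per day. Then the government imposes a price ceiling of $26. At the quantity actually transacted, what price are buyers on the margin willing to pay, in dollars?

Rearranging demand gives qd = 619 - 8p; rearranging supply gives qs = 8p - 85. Equilibrium: 619 - 8p = 8p - 85, so 704 = 16p and p* = 44, q* = 267.
The ceiling of 26 is below the equilibrium price 44, so it binds.
At p = 26: qd = 619 - 8·26 = 411 and qs = 8·26 - 85 = 123.
Only 123 units reach the market. On the demand curve, the marginal buyer's willingness to pay at q = 123 is (619 - 123)/8 = 62.

62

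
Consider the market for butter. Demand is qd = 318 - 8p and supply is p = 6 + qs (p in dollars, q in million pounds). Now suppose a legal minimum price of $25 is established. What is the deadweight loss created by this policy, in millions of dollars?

0

Rearranging supply gives qs = p - 6. In a free market, 318 - 8p = p - 6 gives the equilibrium p* = 36, q* = 30.
The floor of 25 is below the equilibrium price 36, so it is not binding; the market clears at p* = 36, q* = 30.
Since the control does not bind, no trades are prevented and deadweight loss is zero.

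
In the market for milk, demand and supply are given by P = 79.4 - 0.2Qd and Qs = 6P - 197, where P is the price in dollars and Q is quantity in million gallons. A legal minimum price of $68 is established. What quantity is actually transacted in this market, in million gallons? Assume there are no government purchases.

57

Rearranging demand gives Qd = 397 - 5P. Equilibrium: 397 - 5P = 6P - 197, so 594 = 11P and P* = 54, Q* = 127.
The floor of 68 is above the equilibrium price 54, so it binds.
At P = 68: Qd = 397 - 5·68 = 57 and Qs = 6·68 - 197 = 211.
The quantity actually transacted is the short side, demand: 57.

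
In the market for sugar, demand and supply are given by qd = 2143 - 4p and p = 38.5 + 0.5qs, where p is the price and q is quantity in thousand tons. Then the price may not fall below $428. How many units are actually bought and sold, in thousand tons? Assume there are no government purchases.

431

Rearranging supply gives qs = 2p - 77. In a free market, 2143 - 4p = 2p - 77 gives the equilibrium p* = 370, q* = 663.
The floor of 428 is above the equilibrium price 370, so it binds.
At p = 428: qd = 2143 - 4·428 = 431 and qs = 2·428 - 77 = 779.
The quantity actually transacted is the short side, demand: 431.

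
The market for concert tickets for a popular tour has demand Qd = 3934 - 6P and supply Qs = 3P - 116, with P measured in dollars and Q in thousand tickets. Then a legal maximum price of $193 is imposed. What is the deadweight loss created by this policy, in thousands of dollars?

148610.25

Without the control the market clears where 3934 - 6P = 3P - 116, i.e. P* = 450 and Q* = 1234.
Because the ceiling (193) lies below the market-clearing price, it is binding.
At P = 193: Qd = 3934 - 6·193 = 2776 and Qs = 3·193 - 116 = 463.
Quantity traded falls to 463. At Q = 463 the demand price is (3934 - 463)/6 = 578.5 and the supply price is (116 + 463)/3 = 193.
Deadweight loss = ½ · (578.5 - 193) · (1234 - 463) = ½ · 385.5 · 771 = 148610.25.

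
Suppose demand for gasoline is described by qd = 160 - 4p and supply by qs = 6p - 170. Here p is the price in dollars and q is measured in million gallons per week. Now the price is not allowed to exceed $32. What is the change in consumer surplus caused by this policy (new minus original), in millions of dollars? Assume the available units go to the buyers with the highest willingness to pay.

17.5

Equilibrium: 160 - 4p = 6p - 170, so 330 = 10p and p* = 33, q* = 28.
The ceiling of 32 is below the equilibrium price 33, so it binds.
At p = 32: qd = 160 - 4·32 = 32 and qs = 6·32 - 170 = 22.
Consumer surplus without the control is ½ · (40 - 33) · 28 = 98.
With the ceiling, 22 units are sold at 32 (assume they go to the highest-value buyers). The demand price at q = 22 is 34.5, so CS = ½ · [(40 - 32) + (34.5 - 32)] · 22 = 115.5.
Change in consumer surplus = 115.5 - 98 = 17.5.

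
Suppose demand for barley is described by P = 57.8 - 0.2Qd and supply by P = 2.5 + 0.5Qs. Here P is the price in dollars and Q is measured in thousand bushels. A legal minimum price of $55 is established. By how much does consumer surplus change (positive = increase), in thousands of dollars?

-604.5

Rearranging demand gives Qd = 289 - 5P; rearranging supply gives Qs = 2P - 5. Without the control the market clears where 289 - 5P = 2P - 5, i.e. P* = 42 and Q* = 79.
The floor of 55 is above the equilibrium price 42, so it binds.
At P = 55: Qd = 289 - 5·55 = 14 and Qs = 2·55 - 5 = 105.
Consumer surplus without the control is ½ · (57.8 - 42) · 79 = 624.1.
With the floor, consumers buy 14 units at 55, so CS = ½ · (57.8 - 55) · 14 = 19.6.
Change in consumer surplus = 19.6 - 624.1 = -604.5.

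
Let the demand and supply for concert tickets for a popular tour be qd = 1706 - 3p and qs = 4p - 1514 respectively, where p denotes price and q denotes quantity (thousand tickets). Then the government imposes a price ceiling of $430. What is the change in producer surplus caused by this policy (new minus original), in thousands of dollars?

Equilibrium: 1706 - 3p = 4p - 1514, so 3220 = 7p and p* = 460, q* = 326.
Since 430 < 460, the ceiling is binding.
At p = 430: qd = 1706 - 3·430 = 416 and qs = 4·430 - 1514 = 206.
Producer surplus without the control is ½ · (460 - 378.5) · 326 = 13284.5.
With the ceiling, producers sell 206 units at 430, so PS = ½ · (430 - 378.5) · 206 = 5304.5.
Change in producer surplus = 5304.5 - 13284.5 = -7980.

-7980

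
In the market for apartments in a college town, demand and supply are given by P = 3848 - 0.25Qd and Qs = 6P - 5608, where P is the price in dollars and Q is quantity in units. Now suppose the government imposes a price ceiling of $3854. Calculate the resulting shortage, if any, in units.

Rearranging demand gives Qd = 15392 - 4P. Without the control the market clears where 15392 - 4P = 6P - 5608, i.e. P* = 2100 and Q* = 6992.
The ceiling of 3854 is above the equilibrium price 2100, so it is not binding; the market clears at P* = 2100, Q* = 6992.
Since the control does not bind, there is no shortage.

0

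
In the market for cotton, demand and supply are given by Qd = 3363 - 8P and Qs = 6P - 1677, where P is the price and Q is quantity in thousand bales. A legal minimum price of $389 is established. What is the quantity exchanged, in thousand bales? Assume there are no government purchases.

251

In a free market, 3363 - 8P = 6P - 1677 gives the equilibrium P* = 360, Q* = 483.
The floor of 389 is above the equilibrium price 360, so it binds.
At P = 389: Qd = 3363 - 8·389 = 251 and Qs = 6·389 - 1677 = 657.
The quantity actually transacted is the short side, demand: 251.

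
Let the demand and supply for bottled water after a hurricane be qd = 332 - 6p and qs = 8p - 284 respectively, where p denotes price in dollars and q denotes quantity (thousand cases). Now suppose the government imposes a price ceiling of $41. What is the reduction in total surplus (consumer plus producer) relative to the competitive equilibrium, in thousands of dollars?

Equilibrium: 332 - 6p = 8p - 284, so 616 = 14p and p* = 44, q* = 68.
The ceiling of 41 is below the equilibrium price 44, so it binds.
At p = 41: qd = 332 - 6·41 = 86 and qs = 8·41 - 284 = 44.
Quantity traded falls to 44. At q = 44 the demand price is (332 - 44)/6 = 48 and the supply price is (284 + 44)/8 = 41.
Deadweight loss = ½ · (48 - 41) · (68 - 44) = ½ · 7 · 24 = 84.

84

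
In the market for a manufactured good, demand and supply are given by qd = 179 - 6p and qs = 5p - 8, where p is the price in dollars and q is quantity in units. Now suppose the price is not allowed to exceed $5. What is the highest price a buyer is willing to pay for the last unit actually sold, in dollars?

27

Setting quantity demanded equal to quantity supplied, 179 - 6p = 5p - 8, gives p* = 17 and q* = 77.
Since 5 < 17, the ceiling is binding.
At p = 5: qd = 179 - 6·5 = 149 and qs = 5·5 - 8 = 17.
Only 17 units reach the market. On the demand curve, the marginal buyer's willingness to pay at q = 17 is (179 - 17)/6 = 27.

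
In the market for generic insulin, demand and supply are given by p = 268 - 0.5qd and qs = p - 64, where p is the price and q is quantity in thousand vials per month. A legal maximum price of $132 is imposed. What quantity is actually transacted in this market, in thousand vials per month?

68

Rearranging demand gives qd = 536 - 2p. Equilibrium: 536 - 2p = p - 64, so 600 = 3p and p* = 200, q* = 136.
Since 132 < 200, the ceiling is binding.
At p = 132: qd = 536 - 2·132 = 272 and qs = 132 - 64 = 68.
The quantity actually transacted is the short side, supply: 68.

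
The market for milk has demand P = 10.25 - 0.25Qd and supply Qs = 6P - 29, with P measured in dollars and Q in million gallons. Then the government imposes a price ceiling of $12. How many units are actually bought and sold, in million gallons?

Rearranging demand gives Qd = 41 - 4P. Equilibrium: 41 - 4P = 6P - 29, so 70 = 10P and P* = 7, Q* = 13.
Since 12 is above P* = 7, the ceiling does not bind and the free-market outcome prevails.

13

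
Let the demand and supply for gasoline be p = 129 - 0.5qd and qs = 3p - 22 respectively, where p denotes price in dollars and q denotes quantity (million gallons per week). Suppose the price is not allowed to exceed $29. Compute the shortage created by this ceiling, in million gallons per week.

135

Rearranging demand gives qd = 258 - 2p. Equilibrium: 258 - 2p = 3p - 22, so 280 = 5p and p* = 56, q* = 146.
Since 29 < 56, the ceiling is binding.
At p = 29: qd = 258 - 2·29 = 200 and qs = 3·29 - 22 = 65.
Shortage = qd - qs = 200 - 65 = 135.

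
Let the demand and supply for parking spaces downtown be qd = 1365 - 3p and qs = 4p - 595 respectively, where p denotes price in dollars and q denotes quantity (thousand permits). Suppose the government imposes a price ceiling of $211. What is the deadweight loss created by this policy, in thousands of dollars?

In a free market, 1365 - 3p = 4p - 595 gives the equilibrium p* = 280, q* = 525.
Because the ceiling (211) lies below the market-clearing price, it is binding.
At p = 211: qd = 1365 - 3·211 = 732 and qs = 4·211 - 595 = 249.
Quantity traded falls to 249. At q = 249 the demand price is (1365 - 249)/3 = 372 and the supply price is (595 + 249)/4 = 211.
Deadweight loss = ½ · (372 - 211) · (525 - 249) = ½ · 161 · 276 = 22218.

22218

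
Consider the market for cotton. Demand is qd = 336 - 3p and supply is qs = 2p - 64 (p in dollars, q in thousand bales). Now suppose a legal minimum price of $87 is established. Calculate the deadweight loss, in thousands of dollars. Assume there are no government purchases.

183.75

Setting quantity demanded equal to quantity supplied, 336 - 3p = 2p - 64, gives p* = 80 and q* = 96.
Because the floor (87) lies above the market-clearing price, it is binding.
At p = 87: qd = 336 - 3·87 = 75 and qs = 2·87 - 64 = 110.
Quantity traded falls to 75. At q = 75 the demand price is (336 - 75)/3 = 87 and the supply price is (64 + 75)/2 = 69.5.
Deadweight loss = ½ · (87 - 69.5) · (96 - 75) = ½ · 17.5 · 21 = 183.75.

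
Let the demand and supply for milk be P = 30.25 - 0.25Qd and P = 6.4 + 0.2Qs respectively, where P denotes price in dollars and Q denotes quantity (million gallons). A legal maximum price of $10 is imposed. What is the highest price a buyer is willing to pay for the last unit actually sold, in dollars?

25.75

Rearranging demand gives Qd = 121 - 4P; rearranging supply gives Qs = 5P - 32. Equilibrium: 121 - 4P = 5P - 32, so 153 = 9P and P* = 17, Q* = 53.
Since 10 < 17, the ceiling is binding.
At P = 10: Qd = 121 - 4·10 = 81 and Qs = 5·10 - 32 = 18.
Only 18 units reach the market. On the demand curve, the marginal buyer's willingness to pay at Q = 18 is (121 - 18)/4 = 25.75.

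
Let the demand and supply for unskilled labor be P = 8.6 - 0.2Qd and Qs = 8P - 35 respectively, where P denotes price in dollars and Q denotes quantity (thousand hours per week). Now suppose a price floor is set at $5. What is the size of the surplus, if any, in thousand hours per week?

0

Rearranging demand gives Qd = 43 - 5P. Without the control the market clears where 43 - 5P = 8P - 35, i.e. P* = 6 and Q* = 13.
Since 5 is below P* = 6, the floor does not bind and the free-market outcome prevails.
Since the control does not bind, there is no surplus.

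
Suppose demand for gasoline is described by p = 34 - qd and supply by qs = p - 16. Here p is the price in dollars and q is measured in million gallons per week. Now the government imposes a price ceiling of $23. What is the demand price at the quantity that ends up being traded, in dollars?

27

Rearranging demand gives qd = 34 - p. Setting quantity demanded equal to quantity supplied, 34 - p = p - 16, gives p* = 25 and q* = 9.
The ceiling of 23 is below the equilibrium price 25, so it binds.
At p = 23: qd = 34 - 23 = 11 and qs = 23 - 16 = 7.
Only 7 units reach the market. On the demand curve, the marginal buyer's willingness to pay at q = 7 is (34 - 7) = 27.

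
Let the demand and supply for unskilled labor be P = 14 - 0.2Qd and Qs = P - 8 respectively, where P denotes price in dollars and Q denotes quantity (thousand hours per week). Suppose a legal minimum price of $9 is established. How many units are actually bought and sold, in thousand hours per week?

5

Rearranging demand gives Qd = 70 - 5P. In a free market, 70 - 5P = P - 8 gives the equilibrium P* = 13, Q* = 5.
Since 9 is below P* = 13, the floor does not bind and the free-market outcome prevails.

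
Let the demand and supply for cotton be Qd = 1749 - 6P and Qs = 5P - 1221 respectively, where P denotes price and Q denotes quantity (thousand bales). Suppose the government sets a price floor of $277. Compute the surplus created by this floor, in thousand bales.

Without the control the market clears where 1749 - 6P = 5P - 1221, i.e. P* = 270 and Q* = 129.
Since 277 > 270, the floor is binding.
At P = 277: Qd = 1749 - 6·277 = 87 and Qs = 5·277 - 1221 = 164.
Surplus = Qs - Qd = 164 - 87 = 77.

77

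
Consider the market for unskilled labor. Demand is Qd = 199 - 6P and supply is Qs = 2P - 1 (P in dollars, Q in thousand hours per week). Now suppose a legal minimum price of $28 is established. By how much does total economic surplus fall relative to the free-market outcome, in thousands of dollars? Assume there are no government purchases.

Without the control the market clears where 199 - 6P = 2P - 1, i.e. P* = 25 and Q* = 49.
Because the floor (28) lies above the market-clearing price, it is binding.
At P = 28: Qd = 199 - 6·28 = 31 and Qs = 2·28 - 1 = 55.
Quantity traded falls to 31. At Q = 31 the demand price is (199 - 31)/6 = 28 and the supply price is (1 + 31)/2 = 16.
Deadweight loss = ½ · (28 - 16) · (49 - 31) = ½ · 12 · 18 = 108.

108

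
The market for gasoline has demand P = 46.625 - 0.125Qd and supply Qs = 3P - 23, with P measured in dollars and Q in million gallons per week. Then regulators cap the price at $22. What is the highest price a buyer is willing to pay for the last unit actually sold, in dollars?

41.25

Rearranging demand gives Qd = 373 - 8P. Equilibrium: 373 - 8P = 3P - 23, so 396 = 11P and P* = 36, Q* = 85.
The ceiling of 22 is below the equilibrium price 36, so it binds.
At P = 22: Qd = 373 - 8·22 = 197 and Qs = 3·22 - 23 = 43.
Only 43 units reach the market. On the demand curve, the marginal buyer's willingness to pay at Q = 43 is (373 - 43)/8 = 41.25.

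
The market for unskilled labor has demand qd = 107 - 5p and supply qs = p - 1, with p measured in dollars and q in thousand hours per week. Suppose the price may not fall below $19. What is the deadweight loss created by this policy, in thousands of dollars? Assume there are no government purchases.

Setting quantity demanded equal to quantity supplied, 107 - 5p = p - 1, gives p* = 18 and q* = 17.
Since 19 > 18, the floor is binding.
At p = 19: qd = 107 - 5·19 = 12 and qs = 19 - 1 = 18.
Quantity traded falls to 12. At q = 12 the demand price is (107 - 12)/5 = 19 and the supply price is 1 + 12 = 13.
Deadweight loss = ½ · (19 - 13) · (17 - 12) = ½ · 6 · 5 = 15.

15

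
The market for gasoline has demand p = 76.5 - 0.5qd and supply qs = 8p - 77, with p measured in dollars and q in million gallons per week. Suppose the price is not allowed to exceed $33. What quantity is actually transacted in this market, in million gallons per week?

Rearranging demand gives qd = 153 - 2p. Without the control the market clears where 153 - 2p = 8p - 77, i.e. p* = 23 and q* = 107.
Since 33 is above p* = 23, the ceiling does not bind and the free-market outcome prevails.

107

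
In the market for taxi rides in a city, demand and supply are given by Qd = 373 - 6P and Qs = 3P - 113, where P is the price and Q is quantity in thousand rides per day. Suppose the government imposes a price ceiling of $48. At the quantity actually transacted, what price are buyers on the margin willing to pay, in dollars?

57

Without the control the market clears where 373 - 6P = 3P - 113, i.e. P* = 54 and Q* = 49.
Since 48 < 54, the ceiling is binding.
At P = 48: Qd = 373 - 6·48 = 85 and Qs = 3·48 - 113 = 31.
Only 31 units reach the market. On the demand curve, the marginal buyer's willingness to pay at Q = 31 is (373 - 31)/6 = 57.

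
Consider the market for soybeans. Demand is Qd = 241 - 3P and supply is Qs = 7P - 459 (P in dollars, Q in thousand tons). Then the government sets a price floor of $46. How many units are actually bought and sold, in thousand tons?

31

In a free market, 241 - 3P = 7P - 459 gives the equilibrium P* = 70, Q* = 31.
The floor of 46 is below the equilibrium price 70, so it is not binding; the market clears at P* = 70, Q* = 31.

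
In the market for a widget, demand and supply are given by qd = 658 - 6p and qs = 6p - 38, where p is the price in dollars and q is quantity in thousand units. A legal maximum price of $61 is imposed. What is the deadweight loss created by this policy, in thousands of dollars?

0

Equilibrium: 658 - 6p = 6p - 38, so 696 = 12p and p* = 58, q* = 310.
The ceiling of 61 is above the equilibrium price 58, so it is not binding; the market clears at p* = 58, q* = 310.
Since the control does not bind, no trades are prevented and deadweight loss is zero.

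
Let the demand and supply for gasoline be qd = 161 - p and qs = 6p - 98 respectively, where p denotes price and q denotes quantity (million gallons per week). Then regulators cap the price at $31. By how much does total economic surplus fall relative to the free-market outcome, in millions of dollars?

756

Without the control the market clears where 161 - p = 6p - 98, i.e. p* = 37 and q* = 124.
Because the ceiling (31) lies below the market-clearing price, it is binding.
At p = 31: qd = 161 - 31 = 130 and qs = 6·31 - 98 = 88.
Quantity traded falls to 88. At q = 88 the demand price is 161 - 88 = 73 and the supply price is (98 + 88)/6 = 31.
Deadweight loss = ½ · (73 - 31) · (124 - 88) = ½ · 42 · 36 = 756.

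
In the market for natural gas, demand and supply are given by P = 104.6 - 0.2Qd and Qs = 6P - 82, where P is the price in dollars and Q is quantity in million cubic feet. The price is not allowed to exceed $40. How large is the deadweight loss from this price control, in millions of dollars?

1485

Rearranging demand gives Qd = 523 - 5P. In a free market, 523 - 5P = 6P - 82 gives the equilibrium P* = 55, Q* = 248.
Since 40 < 55, the ceiling is binding.
At P = 40: Qd = 523 - 5·40 = 323 and Qs = 6·40 - 82 = 158.
Quantity traded falls to 158. At Q = 158 the demand price is (523 - 158)/5 = 73 and the supply price is (82 + 158)/6 = 40.
Deadweight loss = ½ · (73 - 40) · (248 - 158) = ½ · 33 · 90 = 1485.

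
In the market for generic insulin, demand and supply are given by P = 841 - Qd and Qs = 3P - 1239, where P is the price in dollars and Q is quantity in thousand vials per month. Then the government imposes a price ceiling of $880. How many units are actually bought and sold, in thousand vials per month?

Rearranging demand gives Qd = 841 - P. In a free market, 841 - P = 3P - 1239 gives the equilibrium P* = 520, Q* = 321.
The ceiling of 880 is above the equilibrium price 520, so it is not binding; the market clears at P* = 520, Q* = 321.

321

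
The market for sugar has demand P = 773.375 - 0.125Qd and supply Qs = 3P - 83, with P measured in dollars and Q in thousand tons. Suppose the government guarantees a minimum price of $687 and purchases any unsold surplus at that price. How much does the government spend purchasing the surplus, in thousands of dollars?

Rearranging demand gives Qd = 6187 - 8P. Setting quantity demanded equal to quantity supplied, 6187 - 8P = 3P - 83, gives P* = 570 and Q* = 1627.
The floor of 687 is above the equilibrium price 570, so it binds.
At P = 687: Qd = 6187 - 8·687 = 691 and Qs = 3·687 - 83 = 1978.
Surplus = Qs - Qd = 1287.
Government expenditure = surplus × support price = 1287 × 687 = 884169.

884169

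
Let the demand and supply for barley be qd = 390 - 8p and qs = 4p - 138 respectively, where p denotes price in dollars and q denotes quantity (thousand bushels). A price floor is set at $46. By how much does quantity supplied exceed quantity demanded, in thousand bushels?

24

Setting quantity demanded equal to quantity supplied, 390 - 8p = 4p - 138, gives p* = 44 and q* = 38.
Since 46 > 44, the floor is binding.
At p = 46: qd = 390 - 8·46 = 22 and qs = 4·46 - 138 = 46.
Surplus = qs - qd = 46 - 22 = 24.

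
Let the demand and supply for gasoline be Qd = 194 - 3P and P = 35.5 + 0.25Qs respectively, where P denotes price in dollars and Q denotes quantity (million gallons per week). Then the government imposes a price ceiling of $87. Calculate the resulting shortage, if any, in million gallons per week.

Rearranging supply gives Qs = 4P - 142. Equilibrium: 194 - 3P = 4P - 142, so 336 = 7P and P* = 48, Q* = 50.
Since 87 is above P* = 48, the ceiling does not bind and the free-market outcome prevails.
Since the control does not bind, there is no shortage.

0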